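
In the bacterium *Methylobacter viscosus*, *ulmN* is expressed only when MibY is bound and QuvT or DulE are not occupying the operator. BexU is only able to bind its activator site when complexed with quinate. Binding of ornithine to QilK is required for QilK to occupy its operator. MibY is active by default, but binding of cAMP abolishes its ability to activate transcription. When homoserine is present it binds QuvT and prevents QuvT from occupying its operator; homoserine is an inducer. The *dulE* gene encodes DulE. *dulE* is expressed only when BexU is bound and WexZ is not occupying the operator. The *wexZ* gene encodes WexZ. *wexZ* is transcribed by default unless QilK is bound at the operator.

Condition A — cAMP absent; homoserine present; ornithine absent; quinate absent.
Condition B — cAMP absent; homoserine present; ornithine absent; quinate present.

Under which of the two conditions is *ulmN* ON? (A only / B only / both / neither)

Condition A:
cAMP is absent, so MibY is active.
Homoserine is present, so QuvT is inactive.
Ornithine is absent, so QilK is inactive.
With no repressor bound, *wexZ* is transcribed.
So WexZ is produced and active.
Quinate is absent, so BexU is inactive.
With repressor WexZ bound, *dulE* is not transcribed.
So DulE is not produced.
No repressor is bound and MibY is active, so *ulmN* is transcribed.
→ *ulmN* is ON in A.
Condition B:
cAMP is absent, so MibY is active.
Homoserine is present, so QuvT is inactive.
Ornithine is absent, so QilK is inactive.
With no repressor bound, *wexZ* is transcribed.
So WexZ is produced and active.
Quinate is present, so BexU is active.
With repressor WexZ bound, *dulE* is not transcribed.
So DulE is not produced.
No repressor is bound and MibY is active, so *ulmN* is transcribed.
→ *ulmN* is ON in B.

both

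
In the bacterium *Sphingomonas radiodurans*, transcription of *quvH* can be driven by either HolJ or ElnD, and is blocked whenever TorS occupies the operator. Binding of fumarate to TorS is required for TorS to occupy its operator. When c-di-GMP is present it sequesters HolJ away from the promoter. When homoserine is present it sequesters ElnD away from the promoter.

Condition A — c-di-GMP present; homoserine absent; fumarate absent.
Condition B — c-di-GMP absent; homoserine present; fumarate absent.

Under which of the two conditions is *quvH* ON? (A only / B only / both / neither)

both

Condition A:
c-di-GMP is present, so HolJ is inactive.
Homoserine is absent, so ElnD is active.
Fumarate is absent, so TorS is inactive.
Activator ElnD is present, so *quvH* is transcribed.
→ *quvH* is ON in A.
Condition B:
c-di-GMP is absent, so HolJ is active.
Homoserine is present, so ElnD is inactive.
Fumarate is absent, so TorS is inactive.
Activator HolJ is present, so *quvH* is transcribed.
→ *quvH* is ON in B.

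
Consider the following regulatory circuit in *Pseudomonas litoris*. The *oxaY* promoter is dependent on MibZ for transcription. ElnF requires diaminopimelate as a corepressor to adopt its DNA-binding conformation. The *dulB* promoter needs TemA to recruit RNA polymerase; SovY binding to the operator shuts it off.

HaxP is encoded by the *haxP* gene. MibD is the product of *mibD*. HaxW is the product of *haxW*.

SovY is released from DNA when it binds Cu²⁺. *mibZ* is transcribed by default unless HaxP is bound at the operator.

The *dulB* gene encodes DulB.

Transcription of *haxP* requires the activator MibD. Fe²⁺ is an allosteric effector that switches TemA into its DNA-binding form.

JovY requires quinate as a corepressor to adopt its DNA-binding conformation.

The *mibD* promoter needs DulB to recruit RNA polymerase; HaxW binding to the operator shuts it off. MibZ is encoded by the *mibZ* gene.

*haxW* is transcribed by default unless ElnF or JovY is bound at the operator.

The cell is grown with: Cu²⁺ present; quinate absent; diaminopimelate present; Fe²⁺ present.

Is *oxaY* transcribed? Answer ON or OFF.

OFF

Cu²⁺ is present, so SovY is inactive.
Fe²⁺ is present, so TemA is active.
No repressor is bound and TemA is active, so *dulB* is transcribed.
So DulB is produced and active.
Diaminopimelate is present, so ElnF is active.
Quinate is absent, so JovY is inactive.
With repressor ElnF bound, *haxW* is not transcribed.
So HaxW is not produced.
No repressor is bound and DulB is active, so *mibD* is transcribed.
So MibD is produced and active.
No repressor is bound and MibD is active, so *haxP* is transcribed.
So HaxP is produced and active.
With repressor HaxP bound, *mibZ* is not transcribed.
So MibZ is not produced.
Required activator MibZ is absent, so *oxaY* is not transcribed.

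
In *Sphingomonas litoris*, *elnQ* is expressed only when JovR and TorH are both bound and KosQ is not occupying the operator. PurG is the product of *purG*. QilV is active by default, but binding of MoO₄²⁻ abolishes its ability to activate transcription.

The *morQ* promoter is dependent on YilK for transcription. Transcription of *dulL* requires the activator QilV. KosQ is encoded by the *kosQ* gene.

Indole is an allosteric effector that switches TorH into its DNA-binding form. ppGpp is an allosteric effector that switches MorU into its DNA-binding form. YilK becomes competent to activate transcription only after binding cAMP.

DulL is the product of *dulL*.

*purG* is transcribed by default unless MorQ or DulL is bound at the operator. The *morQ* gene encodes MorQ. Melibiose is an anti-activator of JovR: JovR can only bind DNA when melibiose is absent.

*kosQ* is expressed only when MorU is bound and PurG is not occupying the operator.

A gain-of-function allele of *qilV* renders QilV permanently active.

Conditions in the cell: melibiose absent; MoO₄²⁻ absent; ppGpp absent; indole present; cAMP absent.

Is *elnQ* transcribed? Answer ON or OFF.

ppGpp is absent, so MorU is inactive.
cAMP is absent, so YilK is inactive.
Required activator YilK is absent, so *morQ* is not transcribed.
So MorQ is not produced.
QilV is constitutively active in this strain.
No repressor is bound and QilV is active, so *dulL* is transcribed.
So DulL is produced and active.
With repressor DulL bound, *purG* is not transcribed.
So PurG is not produced.
Required activator MorU is absent, so *kosQ* is not transcribed.
So KosQ is not produced.
Melibiose is absent, so JovR is active.
Indole is present, so TorH is active.
No repressor is bound and JovR and TorH are active, so *elnQ* is transcribed.

ON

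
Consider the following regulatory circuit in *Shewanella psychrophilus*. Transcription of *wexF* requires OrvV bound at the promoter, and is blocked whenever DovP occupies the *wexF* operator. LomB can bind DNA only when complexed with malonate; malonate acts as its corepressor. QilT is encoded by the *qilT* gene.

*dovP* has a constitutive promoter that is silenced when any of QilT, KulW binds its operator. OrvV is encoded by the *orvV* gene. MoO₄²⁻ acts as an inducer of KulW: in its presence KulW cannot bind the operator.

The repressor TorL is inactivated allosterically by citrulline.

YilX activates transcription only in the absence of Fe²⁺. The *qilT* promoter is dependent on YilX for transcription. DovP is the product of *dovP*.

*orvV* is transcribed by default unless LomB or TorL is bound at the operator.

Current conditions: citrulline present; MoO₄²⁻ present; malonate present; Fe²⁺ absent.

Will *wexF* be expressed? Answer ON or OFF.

OFF

Fe²⁺ is absent, so YilX is active.
No repressor is bound and YilX is active, so *qilT* is transcribed.
So QilT is produced and active.
MoO₄²⁻ is present, so KulW is inactive.
With repressor QilT bound, *dovP* is not transcribed.
So DovP is not produced.
Malonate is present, so LomB is active.
Citrulline is present, so TorL is inactive.
With repressor LomB bound, *orvV* is not transcribed.
So OrvV is not produced.
Required activator OrvV is absent, so *wexF* is not transcribed.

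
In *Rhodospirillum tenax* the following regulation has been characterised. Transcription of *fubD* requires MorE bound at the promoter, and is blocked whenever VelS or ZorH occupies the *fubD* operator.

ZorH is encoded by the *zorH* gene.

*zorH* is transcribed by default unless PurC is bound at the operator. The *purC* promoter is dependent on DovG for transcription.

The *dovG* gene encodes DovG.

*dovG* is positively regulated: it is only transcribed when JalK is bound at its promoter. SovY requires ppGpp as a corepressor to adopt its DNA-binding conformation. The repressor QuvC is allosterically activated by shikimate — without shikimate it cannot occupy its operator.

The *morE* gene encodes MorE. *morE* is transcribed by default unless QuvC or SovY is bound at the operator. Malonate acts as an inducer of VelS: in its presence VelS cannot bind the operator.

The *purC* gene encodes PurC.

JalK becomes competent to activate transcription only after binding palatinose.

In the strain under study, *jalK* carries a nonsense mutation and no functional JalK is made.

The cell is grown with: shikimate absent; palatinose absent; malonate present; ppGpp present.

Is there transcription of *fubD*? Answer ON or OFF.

Shikimate is absent, so QuvC is inactive.
ppGpp is present, so SovY is active.
With repressor SovY bound, *morE* is not transcribed.
So MorE is not produced.
Malonate is present, so VelS is inactive.
JalK is non-functional in this strain, so it has no effect.
Required activator JalK is absent, so *dovG* is not transcribed.
So DovG is not produced.
Required activator DovG is absent, so *purC* is not transcribed.
So PurC is not produced.
With no repressor bound, *zorH* is transcribed.
So ZorH is produced and active.
With repressor ZorH bound, *fubD* is not transcribed.

OFF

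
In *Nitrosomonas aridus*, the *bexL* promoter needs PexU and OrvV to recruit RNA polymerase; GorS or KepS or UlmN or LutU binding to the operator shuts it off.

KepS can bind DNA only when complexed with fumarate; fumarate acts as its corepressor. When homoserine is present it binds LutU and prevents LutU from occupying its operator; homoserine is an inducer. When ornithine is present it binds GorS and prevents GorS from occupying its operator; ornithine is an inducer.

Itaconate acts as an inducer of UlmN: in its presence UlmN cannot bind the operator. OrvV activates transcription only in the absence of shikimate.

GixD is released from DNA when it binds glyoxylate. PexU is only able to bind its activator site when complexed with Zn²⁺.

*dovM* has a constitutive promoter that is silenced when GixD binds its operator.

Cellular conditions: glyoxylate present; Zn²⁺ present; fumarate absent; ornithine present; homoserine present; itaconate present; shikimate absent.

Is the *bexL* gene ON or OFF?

ON

Ornithine is present, so GorS is inactive.
Fumarate is absent, so KepS is inactive.
Zn²⁺ is present, so PexU is active.
Shikimate is absent, so OrvV is active.
Itaconate is present, so UlmN is inactive.
Homoserine is present, so LutU is inactive.
No repressor is bound and PexU and OrvV are active, so *bexL* is transcribed.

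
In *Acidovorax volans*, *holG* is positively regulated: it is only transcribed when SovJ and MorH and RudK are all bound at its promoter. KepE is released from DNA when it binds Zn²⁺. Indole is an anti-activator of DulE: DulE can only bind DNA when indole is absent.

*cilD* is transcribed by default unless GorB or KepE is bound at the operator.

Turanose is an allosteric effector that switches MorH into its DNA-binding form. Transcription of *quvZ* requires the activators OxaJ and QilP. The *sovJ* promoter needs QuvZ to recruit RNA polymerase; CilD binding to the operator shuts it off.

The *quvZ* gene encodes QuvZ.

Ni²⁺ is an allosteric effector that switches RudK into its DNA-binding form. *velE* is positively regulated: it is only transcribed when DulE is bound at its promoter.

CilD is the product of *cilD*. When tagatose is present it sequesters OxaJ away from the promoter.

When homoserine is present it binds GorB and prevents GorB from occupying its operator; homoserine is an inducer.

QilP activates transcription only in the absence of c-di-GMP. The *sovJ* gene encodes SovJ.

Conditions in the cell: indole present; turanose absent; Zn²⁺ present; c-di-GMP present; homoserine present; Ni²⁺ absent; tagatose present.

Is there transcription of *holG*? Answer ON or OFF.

OFF

Homoserine is present, so GorB is inactive.
Zn²⁺ is present, so KepE is inactive.
With no repressor bound, *cilD* is transcribed.
So CilD is produced and active.
Tagatose is present, so OxaJ is inactive.
c-di-GMP is present, so QilP is inactive.
Required activator OxaJ is absent, so *quvZ* is not transcribed.
So QuvZ is not produced.
With repressor CilD bound, *sovJ* is not transcribed.
So SovJ is not produced.
Turanose is absent, so MorH is inactive.
Ni²⁺ is absent, so RudK is inactive.
Required activator SovJ is absent, so *holG* is not transcribed.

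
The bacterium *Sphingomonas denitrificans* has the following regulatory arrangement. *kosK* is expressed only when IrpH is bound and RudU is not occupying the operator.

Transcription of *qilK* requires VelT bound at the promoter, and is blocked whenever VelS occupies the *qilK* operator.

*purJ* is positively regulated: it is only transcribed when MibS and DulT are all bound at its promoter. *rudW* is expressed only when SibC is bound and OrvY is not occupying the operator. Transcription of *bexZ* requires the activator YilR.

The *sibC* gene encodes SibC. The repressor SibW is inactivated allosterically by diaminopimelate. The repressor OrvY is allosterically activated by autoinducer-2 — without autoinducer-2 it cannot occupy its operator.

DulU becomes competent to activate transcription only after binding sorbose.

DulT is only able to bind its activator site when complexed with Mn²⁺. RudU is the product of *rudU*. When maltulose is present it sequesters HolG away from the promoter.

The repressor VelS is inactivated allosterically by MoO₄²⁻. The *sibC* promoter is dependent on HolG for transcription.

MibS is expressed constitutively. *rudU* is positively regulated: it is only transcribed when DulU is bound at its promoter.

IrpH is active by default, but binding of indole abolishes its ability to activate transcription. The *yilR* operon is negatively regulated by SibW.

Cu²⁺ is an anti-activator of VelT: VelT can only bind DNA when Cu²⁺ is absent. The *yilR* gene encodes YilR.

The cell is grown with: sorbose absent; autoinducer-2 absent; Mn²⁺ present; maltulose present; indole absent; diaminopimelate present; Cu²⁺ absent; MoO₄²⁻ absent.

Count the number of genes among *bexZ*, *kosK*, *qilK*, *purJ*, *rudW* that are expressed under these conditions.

3

Diaminopimelate is present, so SibW is inactive.
With no repressor bound, *yilR* is transcribed.
So YilR is produced and active.
No repressor is bound and YilR is active, so *bexZ* is transcribed.
→ *bexZ* is ON.
Sorbose is absent, so DulU is inactive.
Required activator DulU is absent, so *rudU* is not transcribed.
So RudU is not produced.
Indole is absent, so IrpH is active.
No repressor is bound and IrpH is active, so *kosK* is transcribed.
→ *kosK* is ON.
Cu²⁺ is absent, so VelT is active.
MoO₄²⁻ is absent, so VelS is active.
With repressor VelS bound, *qilK* is not transcribed.
→ *qilK* is OFF.
MibS is produced constitutively and is active.
Mn²⁺ is present, so DulT is active.
No repressor is bound and MibS and DulT are active, so *purJ* is transcribed.
→ *purJ* is ON.
Autoinducer-2 is absent, so OrvY is inactive.
Maltulose is present, so HolG is inactive.
Required activator HolG is absent, so *sibC* is not transcribed.
So SibC is not produced.
Required activator SibC is absent, so *rudW* is not transcribed.
→ *rudW* is OFF.
3 of the 5 genes are transcribed.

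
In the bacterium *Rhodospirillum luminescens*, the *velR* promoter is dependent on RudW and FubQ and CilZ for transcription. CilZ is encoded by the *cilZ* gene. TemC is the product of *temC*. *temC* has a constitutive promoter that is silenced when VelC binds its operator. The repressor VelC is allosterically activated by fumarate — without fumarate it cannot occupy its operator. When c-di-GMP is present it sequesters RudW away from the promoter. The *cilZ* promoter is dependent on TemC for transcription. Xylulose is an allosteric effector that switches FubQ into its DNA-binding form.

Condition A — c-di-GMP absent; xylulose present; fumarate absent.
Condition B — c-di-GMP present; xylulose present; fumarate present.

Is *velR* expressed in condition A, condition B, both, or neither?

Condition A:
c-di-GMP is absent, so RudW is active.
Xylulose is present, so FubQ is active.
Fumarate is absent, so VelC is inactive.
With no repressor bound, *temC* is transcribed.
So TemC is produced and active.
No repressor is bound and TemC is active, so *cilZ* is transcribed.
So CilZ is produced and active.
No repressor is bound and RudW and FubQ and CilZ are active, so *velR* is transcribed.
→ *velR* is ON in A.
Condition B:
c-di-GMP is present, so RudW is inactive.
Xylulose is present, so FubQ is active.
Fumarate is present, so VelC is active.
With repressor VelC bound, *temC* is not transcribed.
So TemC is not produced.
Required activator TemC is absent, so *cilZ* is not transcribed.
So CilZ is not produced.
Required activator RudW is absent, so *velR* is not transcribed.
→ *velR* is OFF in B.

A only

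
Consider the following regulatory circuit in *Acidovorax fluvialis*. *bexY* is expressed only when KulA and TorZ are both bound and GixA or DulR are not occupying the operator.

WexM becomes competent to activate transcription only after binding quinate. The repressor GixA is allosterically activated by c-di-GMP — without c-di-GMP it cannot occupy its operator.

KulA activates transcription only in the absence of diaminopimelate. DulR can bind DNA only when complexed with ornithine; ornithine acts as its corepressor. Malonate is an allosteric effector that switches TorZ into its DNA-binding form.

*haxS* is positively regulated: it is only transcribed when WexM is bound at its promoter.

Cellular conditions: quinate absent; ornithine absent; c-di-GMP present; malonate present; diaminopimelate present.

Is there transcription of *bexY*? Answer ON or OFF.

Diaminopimelate is present, so KulA is inactive.
c-di-GMP is present, so GixA is active.
Malonate is present, so TorZ is active.
Ornithine is absent, so DulR is inactive.
With repressor GixA bound, *bexY* is not transcribed.

OFF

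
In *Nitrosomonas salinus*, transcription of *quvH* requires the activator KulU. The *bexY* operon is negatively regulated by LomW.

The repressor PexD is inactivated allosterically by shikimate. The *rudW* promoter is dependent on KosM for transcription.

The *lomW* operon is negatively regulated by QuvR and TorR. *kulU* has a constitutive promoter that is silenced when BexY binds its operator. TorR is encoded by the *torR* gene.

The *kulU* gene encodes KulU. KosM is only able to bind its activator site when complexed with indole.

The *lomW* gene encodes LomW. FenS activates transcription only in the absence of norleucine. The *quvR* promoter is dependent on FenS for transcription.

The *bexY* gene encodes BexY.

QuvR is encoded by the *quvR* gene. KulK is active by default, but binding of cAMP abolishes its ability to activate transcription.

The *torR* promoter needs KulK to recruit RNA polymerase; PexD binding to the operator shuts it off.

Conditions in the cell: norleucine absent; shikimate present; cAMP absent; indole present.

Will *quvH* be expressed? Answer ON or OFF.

OFF

Norleucine is absent, so FenS is active.
No repressor is bound and FenS is active, so *quvR* is transcribed.
So QuvR is produced and active.
Shikimate is present, so PexD is inactive.
cAMP is absent, so KulK is active.
No repressor is bound and KulK is active, so *torR* is transcribed.
So TorR is produced and active.
With repressor QuvR bound, *lomW* is not transcribed.
So LomW is not produced.
With no repressor bound, *bexY* is transcribed.
So BexY is produced and active.
With repressor BexY bound, *kulU* is not transcribed.
So KulU is not produced.
Required activator KulU is absent, so *quvH* is not transcribed.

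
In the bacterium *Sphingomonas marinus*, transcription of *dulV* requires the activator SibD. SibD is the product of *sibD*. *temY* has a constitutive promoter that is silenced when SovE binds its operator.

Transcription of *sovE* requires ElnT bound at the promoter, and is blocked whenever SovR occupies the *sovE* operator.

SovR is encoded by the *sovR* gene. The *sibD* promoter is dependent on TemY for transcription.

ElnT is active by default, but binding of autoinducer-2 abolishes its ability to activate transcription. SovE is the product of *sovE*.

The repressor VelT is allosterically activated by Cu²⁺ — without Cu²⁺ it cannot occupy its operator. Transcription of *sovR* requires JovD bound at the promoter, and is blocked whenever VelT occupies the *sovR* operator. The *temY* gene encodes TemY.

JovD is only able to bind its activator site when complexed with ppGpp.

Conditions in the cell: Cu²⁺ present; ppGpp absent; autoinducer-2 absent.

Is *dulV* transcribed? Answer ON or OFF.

Cu²⁺ is present, so VelT is active.
ppGpp is absent, so JovD is inactive.
With repressor VelT bound, *sovR* is not transcribed.
So SovR is not produced.
Autoinducer-2 is absent, so ElnT is active.
No repressor is bound and ElnT is active, so *sovE* is transcribed.
So SovE is produced and active.
With repressor SovE bound, *temY* is not transcribed.
So TemY is not produced.
Required activator TemY is absent, so *sibD* is not transcribed.
So SibD is not produced.
Required activator SibD is absent, so *dulV* is not transcribed.

OFF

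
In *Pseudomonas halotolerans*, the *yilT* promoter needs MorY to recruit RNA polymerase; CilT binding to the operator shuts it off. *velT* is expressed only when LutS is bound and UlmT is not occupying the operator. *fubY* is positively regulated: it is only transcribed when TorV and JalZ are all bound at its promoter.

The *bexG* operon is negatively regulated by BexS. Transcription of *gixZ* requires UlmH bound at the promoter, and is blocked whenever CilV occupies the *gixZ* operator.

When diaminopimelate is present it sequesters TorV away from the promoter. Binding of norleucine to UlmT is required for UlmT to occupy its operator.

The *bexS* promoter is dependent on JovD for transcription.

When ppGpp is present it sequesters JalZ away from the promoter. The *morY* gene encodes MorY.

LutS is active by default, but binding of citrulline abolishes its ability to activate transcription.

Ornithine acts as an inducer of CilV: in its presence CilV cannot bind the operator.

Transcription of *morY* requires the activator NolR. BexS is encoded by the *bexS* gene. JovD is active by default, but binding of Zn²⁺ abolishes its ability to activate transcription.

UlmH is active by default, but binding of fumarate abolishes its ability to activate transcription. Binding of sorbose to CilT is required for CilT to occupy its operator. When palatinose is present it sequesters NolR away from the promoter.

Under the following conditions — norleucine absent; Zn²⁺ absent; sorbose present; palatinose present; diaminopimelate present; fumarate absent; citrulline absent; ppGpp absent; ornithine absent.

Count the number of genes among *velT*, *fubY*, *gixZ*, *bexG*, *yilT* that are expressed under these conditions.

1

Citrulline is absent, so LutS is active.
Norleucine is absent, so UlmT is inactive.
No repressor is bound and LutS is active, so *velT* is transcribed.
→ *velT* is ON.
Diaminopimelate is present, so TorV is inactive.
ppGpp is absent, so JalZ is active.
Required activator TorV is absent, so *fubY* is not transcribed.
→ *fubY* is OFF.
Ornithine is absent, so CilV is active.
Fumarate is absent, so UlmH is active.
With repressor CilV bound, *gixZ* is not transcribed.
→ *gixZ* is OFF.
Zn²⁺ is absent, so JovD is active.
No repressor is bound and JovD is active, so *bexS* is transcribed.
So BexS is produced and active.
With repressor BexS bound, *bexG* is not transcribed.
→ *bexG* is OFF.
Sorbose is present, so CilT is active.
Palatinose is present, so NolR is inactive.
Required activator NolR is absent, so *morY* is not transcribed.
So MorY is not produced.
With repressor CilT bound, *yilT* is not transcribed.
→ *yilT* is OFF.
1 of the 5 genes is transcribed.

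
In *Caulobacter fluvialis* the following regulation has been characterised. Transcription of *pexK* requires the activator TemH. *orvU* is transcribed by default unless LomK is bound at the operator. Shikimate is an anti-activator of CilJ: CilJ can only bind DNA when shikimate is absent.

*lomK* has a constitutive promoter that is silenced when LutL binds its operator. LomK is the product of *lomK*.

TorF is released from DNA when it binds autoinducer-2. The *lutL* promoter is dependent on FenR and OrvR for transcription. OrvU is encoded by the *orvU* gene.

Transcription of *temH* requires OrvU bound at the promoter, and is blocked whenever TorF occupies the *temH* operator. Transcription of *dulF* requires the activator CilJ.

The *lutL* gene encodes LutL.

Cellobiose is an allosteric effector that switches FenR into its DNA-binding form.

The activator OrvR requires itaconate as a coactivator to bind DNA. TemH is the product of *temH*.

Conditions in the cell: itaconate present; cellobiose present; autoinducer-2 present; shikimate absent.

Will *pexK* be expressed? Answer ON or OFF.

ON

Cellobiose is present, so FenR is active.
Itaconate is present, so OrvR is active.
No repressor is bound and FenR and OrvR are active, so *lutL* is transcribed.
So LutL is produced and active.
With repressor LutL bound, *lomK* is not transcribed.
So LomK is not produced.
With no repressor bound, *orvU* is transcribed.
So OrvU is produced and active.
Autoinducer-2 is present, so TorF is inactive.
No repressor is bound and OrvU is active, so *temH* is transcribed.
So TemH is produced and active.
No repressor is bound and TemH is active, so *pexK* is transcribed.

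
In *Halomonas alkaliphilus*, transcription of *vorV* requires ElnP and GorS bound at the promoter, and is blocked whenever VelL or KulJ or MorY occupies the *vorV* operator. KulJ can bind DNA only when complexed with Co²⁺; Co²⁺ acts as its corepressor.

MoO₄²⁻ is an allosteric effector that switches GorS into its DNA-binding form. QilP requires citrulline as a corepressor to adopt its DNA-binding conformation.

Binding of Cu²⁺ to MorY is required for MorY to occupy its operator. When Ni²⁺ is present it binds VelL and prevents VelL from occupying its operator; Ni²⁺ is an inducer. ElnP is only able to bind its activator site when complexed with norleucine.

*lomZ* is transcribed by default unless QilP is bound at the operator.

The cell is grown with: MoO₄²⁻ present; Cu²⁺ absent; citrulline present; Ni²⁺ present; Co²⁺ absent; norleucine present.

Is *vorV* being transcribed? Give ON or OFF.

ON

Ni²⁺ is present, so VelL is inactive.
Norleucine is present, so ElnP is active.
MoO₄²⁻ is present, so GorS is active.
Co²⁺ is absent, so KulJ is inactive.
Cu²⁺ is absent, so MorY is inactive.
No repressor is bound and ElnP and GorS are active, so *vorV* is transcribed.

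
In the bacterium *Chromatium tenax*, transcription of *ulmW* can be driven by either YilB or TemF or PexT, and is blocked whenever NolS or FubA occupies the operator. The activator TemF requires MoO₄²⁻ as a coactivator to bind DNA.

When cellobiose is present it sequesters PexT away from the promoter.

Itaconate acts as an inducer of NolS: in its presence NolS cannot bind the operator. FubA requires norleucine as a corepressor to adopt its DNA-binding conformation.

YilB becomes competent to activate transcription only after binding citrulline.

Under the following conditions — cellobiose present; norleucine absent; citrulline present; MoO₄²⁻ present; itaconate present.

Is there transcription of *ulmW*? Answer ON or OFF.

ON

Citrulline is present, so YilB is active.
Itaconate is present, so NolS is inactive.
MoO₄²⁻ is present, so TemF is active.
Cellobiose is present, so PexT is inactive.
Norleucine is absent, so FubA is inactive.
Activator YilB is present, so *ulmW* is transcribed.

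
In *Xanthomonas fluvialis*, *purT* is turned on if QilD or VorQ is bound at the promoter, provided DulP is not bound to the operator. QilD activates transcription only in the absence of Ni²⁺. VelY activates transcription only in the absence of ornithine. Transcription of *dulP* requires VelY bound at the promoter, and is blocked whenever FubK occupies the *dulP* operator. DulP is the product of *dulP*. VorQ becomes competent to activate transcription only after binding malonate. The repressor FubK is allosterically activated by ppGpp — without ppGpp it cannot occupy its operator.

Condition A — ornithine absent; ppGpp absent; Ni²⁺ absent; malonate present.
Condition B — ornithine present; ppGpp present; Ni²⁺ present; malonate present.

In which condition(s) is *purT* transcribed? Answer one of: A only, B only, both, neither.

Condition A:
Ornithine is absent, so VelY is active.
ppGpp is absent, so FubK is inactive.
No repressor is bound and VelY is active, so *dulP* is transcribed.
So DulP is produced and active.
Ni²⁺ is absent, so QilD is active.
Malonate is present, so VorQ is active.
With repressor DulP bound, *purT* is not transcribed.
→ *purT* is OFF in A.
Condition B:
Ornithine is present, so VelY is inactive.
ppGpp is present, so FubK is active.
With repressor FubK bound, *dulP* is not transcribed.
So DulP is not produced.
Ni²⁺ is present, so QilD is inactive.
Malonate is present, so VorQ is active.
Activator VorQ is present, so *purT* is transcribed.
→ *purT* is ON in B.

B only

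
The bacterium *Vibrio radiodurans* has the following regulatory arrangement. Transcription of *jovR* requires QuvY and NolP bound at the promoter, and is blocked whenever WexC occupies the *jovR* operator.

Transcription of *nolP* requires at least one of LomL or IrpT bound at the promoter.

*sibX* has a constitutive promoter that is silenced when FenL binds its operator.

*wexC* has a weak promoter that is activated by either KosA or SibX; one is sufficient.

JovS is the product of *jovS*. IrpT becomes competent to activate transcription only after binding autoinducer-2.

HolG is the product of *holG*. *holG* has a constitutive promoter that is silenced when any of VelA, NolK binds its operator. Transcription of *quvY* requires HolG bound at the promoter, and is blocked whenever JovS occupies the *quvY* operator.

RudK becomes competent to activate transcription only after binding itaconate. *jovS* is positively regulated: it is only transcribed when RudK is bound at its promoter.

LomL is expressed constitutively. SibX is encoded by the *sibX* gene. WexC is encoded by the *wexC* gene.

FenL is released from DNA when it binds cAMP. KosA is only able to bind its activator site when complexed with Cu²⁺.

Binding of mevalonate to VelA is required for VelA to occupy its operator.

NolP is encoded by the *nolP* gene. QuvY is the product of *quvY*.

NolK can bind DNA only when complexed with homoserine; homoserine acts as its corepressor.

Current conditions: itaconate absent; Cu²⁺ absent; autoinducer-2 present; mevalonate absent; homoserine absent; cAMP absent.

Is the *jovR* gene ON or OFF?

Itaconate is absent, so RudK is inactive.
Required activator RudK is absent, so *jovS* is not transcribed.
So JovS is not produced.
Mevalonate is absent, so VelA is inactive.
Homoserine is absent, so NolK is inactive.
With no repressor bound, *holG* is transcribed.
So HolG is produced and active.
No repressor is bound and HolG is active, so *quvY* is transcribed.
So QuvY is produced and active.
LomL is produced constitutively and is active.
Autoinducer-2 is present, so IrpT is active.
Activator LomL is present, so *nolP* is transcribed.
So NolP is produced and active.
Cu²⁺ is absent, so KosA is inactive.
cAMP is absent, so FenL is active.
With repressor FenL bound, *sibX* is not transcribed.
So SibX is not produced.
No activator is available at the *wexC* promoter, so *wexC* is not transcribed.
So WexC is not produced.
No repressor is bound and QuvY and NolP are active, so *jovR* is transcribed.

ON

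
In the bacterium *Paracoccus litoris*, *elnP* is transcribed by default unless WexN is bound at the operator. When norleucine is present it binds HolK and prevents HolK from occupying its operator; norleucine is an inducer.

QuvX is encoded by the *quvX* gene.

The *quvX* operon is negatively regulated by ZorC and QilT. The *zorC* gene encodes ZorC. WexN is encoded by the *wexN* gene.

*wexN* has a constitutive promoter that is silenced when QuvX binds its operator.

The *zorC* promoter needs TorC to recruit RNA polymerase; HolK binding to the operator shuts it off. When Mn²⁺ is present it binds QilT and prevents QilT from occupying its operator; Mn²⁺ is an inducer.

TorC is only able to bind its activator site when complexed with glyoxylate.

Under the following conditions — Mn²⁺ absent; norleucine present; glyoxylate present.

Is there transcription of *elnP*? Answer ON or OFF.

OFF

Norleucine is present, so HolK is inactive.
Glyoxylate is present, so TorC is active.
No repressor is bound and TorC is active, so *zorC* is transcribed.
So ZorC is produced and active.
Mn²⁺ is absent, so QilT is active.
With repressor ZorC bound, *quvX* is not transcribed.
So QuvX is not produced.
With no repressor bound, *wexN* is transcribed.
So WexN is produced and active.
With repressor WexN bound, *elnP* is not transcribed.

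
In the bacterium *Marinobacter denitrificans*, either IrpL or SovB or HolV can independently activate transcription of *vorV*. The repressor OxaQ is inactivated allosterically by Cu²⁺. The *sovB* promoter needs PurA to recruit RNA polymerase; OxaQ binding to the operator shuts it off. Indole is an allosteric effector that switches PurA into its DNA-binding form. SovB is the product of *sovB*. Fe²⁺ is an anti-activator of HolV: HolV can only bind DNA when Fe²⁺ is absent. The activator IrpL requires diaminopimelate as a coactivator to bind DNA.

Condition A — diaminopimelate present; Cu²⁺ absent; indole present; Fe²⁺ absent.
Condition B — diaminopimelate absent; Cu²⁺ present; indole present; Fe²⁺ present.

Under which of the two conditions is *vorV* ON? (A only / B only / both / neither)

Condition A:
Diaminopimelate is present, so IrpL is active.
Cu²⁺ is absent, so OxaQ is active.
Indole is present, so PurA is active.
With repressor OxaQ bound, *sovB* is not transcribed.
So SovB is not produced.
Fe²⁺ is absent, so HolV is active.
Activator IrpL is present, so *vorV* is transcribed.
→ *vorV* is ON in A.
Condition B:
Diaminopimelate is absent, so IrpL is inactive.
Cu²⁺ is present, so OxaQ is inactive.
Indole is present, so PurA is active.
No repressor is bound and PurA is active, so *sovB* is transcribed.
So SovB is produced and active.
Fe²⁺ is present, so HolV is inactive.
Activator SovB is present, so *vorV* is transcribed.
→ *vorV* is ON in B.

both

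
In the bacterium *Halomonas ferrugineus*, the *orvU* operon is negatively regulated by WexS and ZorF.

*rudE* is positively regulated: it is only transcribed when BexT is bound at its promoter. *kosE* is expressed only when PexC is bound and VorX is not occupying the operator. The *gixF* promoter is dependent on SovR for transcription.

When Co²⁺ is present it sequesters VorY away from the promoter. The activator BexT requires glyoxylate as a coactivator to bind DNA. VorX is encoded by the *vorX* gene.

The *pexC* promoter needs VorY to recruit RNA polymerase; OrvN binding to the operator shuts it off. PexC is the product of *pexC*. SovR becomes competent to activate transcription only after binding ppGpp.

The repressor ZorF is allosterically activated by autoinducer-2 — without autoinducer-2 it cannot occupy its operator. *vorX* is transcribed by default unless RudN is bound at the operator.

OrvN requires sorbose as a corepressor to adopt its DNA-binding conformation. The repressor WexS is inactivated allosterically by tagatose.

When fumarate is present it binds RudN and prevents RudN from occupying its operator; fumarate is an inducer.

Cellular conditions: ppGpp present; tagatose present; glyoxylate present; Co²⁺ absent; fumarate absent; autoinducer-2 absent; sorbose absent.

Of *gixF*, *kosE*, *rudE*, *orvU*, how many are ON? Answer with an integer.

ppGpp is present, so SovR is active.
No repressor is bound and SovR is active, so *gixF* is transcribed.
→ *gixF* is ON.
Fumarate is absent, so RudN is active.
With repressor RudN bound, *vorX* is not transcribed.
So VorX is not produced.
Sorbose is absent, so OrvN is inactive.
Co²⁺ is absent, so VorY is active.
No repressor is bound and VorY is active, so *pexC* is transcribed.
So PexC is produced and active.
No repressor is bound and PexC is active, so *kosE* is transcribed.
→ *kosE* is ON.
Glyoxylate is present, so BexT is active.
No repressor is bound and BexT is active, so *rudE* is transcribed.
→ *rudE* is ON.
Tagatose is present, so WexS is inactive.
Autoinducer-2 is absent, so ZorF is inactive.
With no repressor bound, *orvU* is transcribed.
→ *orvU* is ON.
4 of the 4 genes are transcribed.

4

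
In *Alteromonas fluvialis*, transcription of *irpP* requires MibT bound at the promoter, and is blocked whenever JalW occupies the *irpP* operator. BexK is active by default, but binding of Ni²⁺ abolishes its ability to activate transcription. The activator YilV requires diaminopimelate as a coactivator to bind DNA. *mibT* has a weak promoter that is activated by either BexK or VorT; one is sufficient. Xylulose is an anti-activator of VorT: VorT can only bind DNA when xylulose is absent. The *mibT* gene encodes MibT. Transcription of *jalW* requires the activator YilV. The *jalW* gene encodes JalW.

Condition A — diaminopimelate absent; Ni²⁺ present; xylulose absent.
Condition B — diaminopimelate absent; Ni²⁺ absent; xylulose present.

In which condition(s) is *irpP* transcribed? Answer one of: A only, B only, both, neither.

Condition A:
Diaminopimelate is absent, so YilV is inactive.
Required activator YilV is absent, so *jalW* is not transcribed.
So JalW is not produced.
Ni²⁺ is present, so BexK is inactive.
Xylulose is absent, so VorT is active.
Activator VorT is present, so *mibT* is transcribed.
So MibT is produced and active.
No repressor is bound and MibT is active, so *irpP* is transcribed.
→ *irpP* is ON in A.
Condition B:
Diaminopimelate is absent, so YilV is inactive.
Required activator YilV is absent, so *jalW* is not transcribed.
So JalW is not produced.
Ni²⁺ is absent, so BexK is active.
Xylulose is present, so VorT is inactive.
Activator BexK is present, so *mibT* is transcribed.
So MibT is produced and active.
No repressor is bound and MibT is active, so *irpP* is transcribed.
→ *irpP* is ON in B.

both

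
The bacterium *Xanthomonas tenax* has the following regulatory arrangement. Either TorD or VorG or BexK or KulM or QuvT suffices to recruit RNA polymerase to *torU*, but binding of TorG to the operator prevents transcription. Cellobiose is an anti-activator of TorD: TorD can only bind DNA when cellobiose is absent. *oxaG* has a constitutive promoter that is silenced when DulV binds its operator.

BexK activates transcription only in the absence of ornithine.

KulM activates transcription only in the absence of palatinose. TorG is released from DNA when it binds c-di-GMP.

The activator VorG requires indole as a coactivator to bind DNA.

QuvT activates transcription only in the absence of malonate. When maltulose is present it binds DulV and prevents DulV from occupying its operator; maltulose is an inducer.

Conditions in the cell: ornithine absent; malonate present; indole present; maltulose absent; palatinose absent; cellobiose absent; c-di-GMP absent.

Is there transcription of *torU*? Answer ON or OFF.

OFF

Cellobiose is absent, so TorD is active.
c-di-GMP is absent, so TorG is active.
Indole is present, so VorG is active.
Ornithine is absent, so BexK is active.
Palatinose is absent, so KulM is active.
Malonate is present, so QuvT is inactive.
With repressor TorG bound, *torU* is not transcribed.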